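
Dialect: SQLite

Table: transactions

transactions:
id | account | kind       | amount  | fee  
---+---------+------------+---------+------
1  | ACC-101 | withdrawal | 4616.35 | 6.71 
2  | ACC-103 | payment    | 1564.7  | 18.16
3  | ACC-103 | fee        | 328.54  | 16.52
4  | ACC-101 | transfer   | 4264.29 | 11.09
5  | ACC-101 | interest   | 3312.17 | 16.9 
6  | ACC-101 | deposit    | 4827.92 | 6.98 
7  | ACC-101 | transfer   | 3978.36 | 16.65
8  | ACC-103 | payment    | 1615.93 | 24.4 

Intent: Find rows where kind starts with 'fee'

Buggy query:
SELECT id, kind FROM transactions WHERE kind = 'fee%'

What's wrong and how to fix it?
Bug: Wildcards only work with LIKE; '=' treats '%' as a literal character

Fix: Replace '=' with LIKE so 'fee%' is treated as a pattern

Corrected query:
SELECT id, kind FROM transactions WHERE kind LIKE 'fee%'

Result:
id | kind
---+-----
3  | fee 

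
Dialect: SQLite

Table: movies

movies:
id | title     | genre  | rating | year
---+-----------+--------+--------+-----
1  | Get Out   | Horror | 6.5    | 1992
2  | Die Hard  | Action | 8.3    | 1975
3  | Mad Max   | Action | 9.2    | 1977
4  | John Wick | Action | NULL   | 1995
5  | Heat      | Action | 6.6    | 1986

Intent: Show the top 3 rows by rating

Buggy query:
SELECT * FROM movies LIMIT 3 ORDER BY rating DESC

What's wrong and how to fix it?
Bug: LIMIT must come after ORDER BY

Fix: Sort with ORDER BY, then apply LIMIT

Corrected query:
SELECT * FROM movies ORDER BY rating DESC LIMIT 3

Result:
id | title    | genre  | rating | year
---+----------+--------+--------+-----
3  | Mad Max  | Action | 9.2    | 1977
2  | Die Hard | Action | 8.3    | 1975
5  | Heat     | Action | 6.6    | 1986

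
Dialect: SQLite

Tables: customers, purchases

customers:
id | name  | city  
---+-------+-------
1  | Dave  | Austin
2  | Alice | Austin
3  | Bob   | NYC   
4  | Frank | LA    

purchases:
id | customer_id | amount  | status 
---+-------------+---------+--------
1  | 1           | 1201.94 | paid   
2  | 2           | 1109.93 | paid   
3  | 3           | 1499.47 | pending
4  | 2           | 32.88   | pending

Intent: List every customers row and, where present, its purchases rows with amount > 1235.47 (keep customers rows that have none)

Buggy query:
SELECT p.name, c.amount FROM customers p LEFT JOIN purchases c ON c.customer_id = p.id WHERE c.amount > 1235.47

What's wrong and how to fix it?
Bug: A WHERE condition on the right-hand table after LEFT JOIN drops unmatched parents

Fix: Move the right-table condition into the ON clause so unmatched parents are kept

Corrected query:
SELECT p.name, c.amount FROM customers p LEFT JOIN purchases c ON c.customer_id = p.id AND c.amount > 1235.47

Result:
name  | amount 
------+--------
Dave  | NULL   
Alice | NULL   
Bob   | 1499.47
Frank | NULL   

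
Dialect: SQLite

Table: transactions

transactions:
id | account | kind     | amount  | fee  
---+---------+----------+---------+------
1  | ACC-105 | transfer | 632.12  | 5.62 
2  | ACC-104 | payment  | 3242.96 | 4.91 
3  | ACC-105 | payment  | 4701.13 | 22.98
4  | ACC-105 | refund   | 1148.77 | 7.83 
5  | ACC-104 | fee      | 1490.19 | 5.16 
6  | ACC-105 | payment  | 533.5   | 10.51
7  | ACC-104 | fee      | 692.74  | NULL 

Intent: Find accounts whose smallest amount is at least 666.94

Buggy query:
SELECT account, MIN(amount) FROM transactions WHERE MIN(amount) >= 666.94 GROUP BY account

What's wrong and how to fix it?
Bug: Aggregates like MIN are computed per group after WHERE runs

Fix: Use HAVING for the per-group MIN condition

Corrected query:
SELECT account, MIN(amount) FROM transactions GROUP BY account HAVING MIN(amount) >= 666.94

Result:
account | MIN(amount)
--------+------------
ACC-104 | 692.74     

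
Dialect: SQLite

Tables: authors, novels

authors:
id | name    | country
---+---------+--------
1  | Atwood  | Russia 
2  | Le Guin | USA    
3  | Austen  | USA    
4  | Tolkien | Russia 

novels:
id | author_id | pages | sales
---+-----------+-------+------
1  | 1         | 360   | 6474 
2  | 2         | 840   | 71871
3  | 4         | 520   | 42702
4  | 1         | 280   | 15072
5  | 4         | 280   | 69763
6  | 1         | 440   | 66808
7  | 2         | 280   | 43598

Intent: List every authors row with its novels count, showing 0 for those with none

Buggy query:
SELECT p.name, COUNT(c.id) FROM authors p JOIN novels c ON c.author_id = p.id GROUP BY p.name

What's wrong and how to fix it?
Bug: INNER JOIN drops authors rows that have no matching novels rows

Fix: Use LEFT JOIN so parents without children still appear (COUNT(c.id) gives 0)

Corrected query:
SELECT p.name, COUNT(c.id) FROM authors p LEFT JOIN novels c ON c.author_id = p.id GROUP BY p.name

Result:
name    | COUNT(c.id)
--------+------------
Atwood  | 3          
Austen  | 0          
Le Guin | 2          
Tolkien | 2          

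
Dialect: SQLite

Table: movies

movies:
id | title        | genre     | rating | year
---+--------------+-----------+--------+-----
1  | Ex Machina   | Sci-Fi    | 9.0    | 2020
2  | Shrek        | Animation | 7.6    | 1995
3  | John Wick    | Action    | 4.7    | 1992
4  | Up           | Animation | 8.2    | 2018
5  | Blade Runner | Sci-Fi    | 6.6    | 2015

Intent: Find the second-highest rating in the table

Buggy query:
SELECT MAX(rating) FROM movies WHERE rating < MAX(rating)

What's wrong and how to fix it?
Bug: The inner MAX is an aggregate inside WHERE, which is not allowed

Fix: Compute the overall MAX in a subquery, then take MAX of rows below it

Corrected query:
SELECT MAX(rating) FROM movies WHERE rating < (SELECT MAX(rating) FROM movies)

Result:
MAX(rating)
-----------
8.2        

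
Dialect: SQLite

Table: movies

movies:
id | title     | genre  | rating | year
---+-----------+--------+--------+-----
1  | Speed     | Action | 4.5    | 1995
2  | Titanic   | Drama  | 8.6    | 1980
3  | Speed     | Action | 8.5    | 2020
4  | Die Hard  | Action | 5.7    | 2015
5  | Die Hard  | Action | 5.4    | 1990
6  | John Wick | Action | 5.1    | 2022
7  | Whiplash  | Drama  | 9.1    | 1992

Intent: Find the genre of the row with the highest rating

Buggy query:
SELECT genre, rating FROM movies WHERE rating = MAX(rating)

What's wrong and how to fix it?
Bug: MAX(rating) is an aggregate and cannot be used directly in WHERE

Fix: Use a subquery: WHERE rating = (SELECT MAX(rating) FROM movies)

Corrected query:
SELECT genre, rating FROM movies WHERE rating = (SELECT MAX(rating) FROM movies)

Result:
genre | rating
------+-------
Drama | 9.1   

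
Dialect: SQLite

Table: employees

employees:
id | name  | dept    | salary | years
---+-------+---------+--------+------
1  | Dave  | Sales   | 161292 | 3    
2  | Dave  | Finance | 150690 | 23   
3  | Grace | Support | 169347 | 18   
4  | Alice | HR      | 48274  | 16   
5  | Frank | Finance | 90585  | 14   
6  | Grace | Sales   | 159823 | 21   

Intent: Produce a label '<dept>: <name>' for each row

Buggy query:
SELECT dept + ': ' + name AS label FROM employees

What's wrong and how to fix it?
Bug: '+' is numeric addition; on text columns SQLite converts them to 0 instead of concatenating

Fix: Use the || operator for string concatenation

Corrected query:
SELECT dept || ': ' || name AS label FROM employees

Result:
label         
--------------
Sales: Dave   
Finance: Dave 
Support: Grace
HR: Alice     
Finance: Frank
Sales: Grace  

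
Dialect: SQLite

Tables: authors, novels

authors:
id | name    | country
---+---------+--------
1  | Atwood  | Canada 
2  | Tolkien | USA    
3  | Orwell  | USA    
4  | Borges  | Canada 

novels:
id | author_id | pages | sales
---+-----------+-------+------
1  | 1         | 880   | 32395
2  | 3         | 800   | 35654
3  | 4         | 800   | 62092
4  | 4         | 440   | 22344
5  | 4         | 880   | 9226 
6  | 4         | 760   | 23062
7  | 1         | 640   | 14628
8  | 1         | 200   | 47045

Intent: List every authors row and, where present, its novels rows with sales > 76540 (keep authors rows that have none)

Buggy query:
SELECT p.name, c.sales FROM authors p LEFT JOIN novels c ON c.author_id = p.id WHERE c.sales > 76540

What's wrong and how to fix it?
Bug: A WHERE condition on the right-hand table after LEFT JOIN drops unmatched parents

Fix: Put 'c.sales > 76540' in the JOIN's ON clause instead of WHERE

Corrected query:
SELECT p.name, c.sales FROM authors p LEFT JOIN novels c ON c.author_id = p.id AND c.sales > 76540

Result:
name    | sales
--------+------
Atwood  | NULL 
Tolkien | NULL 
Orwell  | NULL 
Borges  | NULL 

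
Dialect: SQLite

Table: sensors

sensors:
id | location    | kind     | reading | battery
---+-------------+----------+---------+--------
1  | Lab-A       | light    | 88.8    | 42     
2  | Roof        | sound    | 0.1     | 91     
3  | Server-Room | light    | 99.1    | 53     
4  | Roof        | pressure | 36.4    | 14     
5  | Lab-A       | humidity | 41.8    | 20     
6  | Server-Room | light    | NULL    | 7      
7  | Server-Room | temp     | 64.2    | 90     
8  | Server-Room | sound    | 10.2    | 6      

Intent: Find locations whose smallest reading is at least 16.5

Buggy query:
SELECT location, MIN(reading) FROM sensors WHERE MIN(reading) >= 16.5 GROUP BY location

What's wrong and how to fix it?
Bug: Aggregates like MIN are computed per group after WHERE runs

Fix: Replace WHERE with HAVING after the GROUP BY

Corrected query:
SELECT location, MIN(reading) FROM sensors GROUP BY location HAVING MIN(reading) >= 16.5

Result:
location | MIN(reading)
---------+-------------
Lab-A    | 41.8        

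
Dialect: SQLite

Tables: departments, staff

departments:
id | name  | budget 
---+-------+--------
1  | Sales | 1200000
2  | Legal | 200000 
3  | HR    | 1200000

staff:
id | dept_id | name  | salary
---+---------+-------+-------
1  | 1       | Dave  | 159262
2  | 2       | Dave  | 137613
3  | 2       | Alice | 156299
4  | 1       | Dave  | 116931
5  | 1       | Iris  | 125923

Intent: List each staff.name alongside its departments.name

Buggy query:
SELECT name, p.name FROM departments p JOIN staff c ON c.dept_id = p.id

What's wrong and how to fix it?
Bug: Both tables have a 'name' column; the unqualified reference is ambiguous

Fix: Qualify the column with its table alias (c.name)

Corrected query:
SELECT c.name, p.name FROM departments p JOIN staff c ON c.dept_id = p.id

Result:
name  | name 
------+------
Dave  | Sales
Dave  | Legal
Alice | Legal
Dave  | Sales
Iris  | Sales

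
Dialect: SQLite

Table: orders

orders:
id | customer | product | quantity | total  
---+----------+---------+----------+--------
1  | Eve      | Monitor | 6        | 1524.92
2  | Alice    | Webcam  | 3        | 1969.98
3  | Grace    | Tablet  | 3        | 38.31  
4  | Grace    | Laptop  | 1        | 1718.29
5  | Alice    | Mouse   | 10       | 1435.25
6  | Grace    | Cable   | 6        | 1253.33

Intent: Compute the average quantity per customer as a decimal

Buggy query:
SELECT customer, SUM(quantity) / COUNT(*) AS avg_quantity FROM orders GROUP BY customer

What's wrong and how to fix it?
Bug: Both operands are integers, so '/' performs integer division and truncates

Fix: Cast one side to REAL so the division keeps the fractional part

Corrected query:
SELECT customer, SUM(quantity) * 1.0 / COUNT(*) AS avg_quantity FROM orders GROUP BY customer

Result:
customer | avg_quantity
---------+-------------
Alice    | 6.5         
Eve      | 6           
Grace    | 3.333333    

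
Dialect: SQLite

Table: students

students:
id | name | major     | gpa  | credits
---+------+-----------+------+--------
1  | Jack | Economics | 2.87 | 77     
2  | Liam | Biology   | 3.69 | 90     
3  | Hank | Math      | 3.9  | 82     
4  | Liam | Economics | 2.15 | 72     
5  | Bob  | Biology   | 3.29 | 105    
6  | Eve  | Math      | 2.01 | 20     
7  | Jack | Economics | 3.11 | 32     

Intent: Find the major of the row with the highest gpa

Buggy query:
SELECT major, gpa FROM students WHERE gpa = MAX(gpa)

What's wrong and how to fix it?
Bug: WHERE is evaluated per row; an aggregate over the whole table isn't defined there

Fix: Use a subquery: WHERE gpa = (SELECT MAX(gpa) FROM students)

Corrected query:
SELECT major, gpa FROM students WHERE gpa = (SELECT MAX(gpa) FROM students)

Result:
major | gpa
------+----
Math  | 3.9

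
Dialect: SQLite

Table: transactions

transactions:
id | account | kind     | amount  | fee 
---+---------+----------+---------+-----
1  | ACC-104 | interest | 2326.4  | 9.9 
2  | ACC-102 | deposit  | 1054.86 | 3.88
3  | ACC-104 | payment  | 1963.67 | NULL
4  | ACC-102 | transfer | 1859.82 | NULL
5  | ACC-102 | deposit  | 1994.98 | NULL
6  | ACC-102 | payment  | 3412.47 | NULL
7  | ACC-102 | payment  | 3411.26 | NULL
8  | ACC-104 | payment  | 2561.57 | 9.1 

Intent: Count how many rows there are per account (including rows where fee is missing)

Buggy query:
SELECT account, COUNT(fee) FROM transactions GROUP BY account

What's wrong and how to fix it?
Bug: COUNT(fee) skips NULLs, so groups with missing fee are undercounted

Fix: Replace COUNT(fee) with COUNT(*)

Corrected query:
SELECT account, COUNT(*) FROM transactions GROUP BY account

Result:
account | COUNT(*)
--------+---------
ACC-102 | 5       
ACC-104 | 3       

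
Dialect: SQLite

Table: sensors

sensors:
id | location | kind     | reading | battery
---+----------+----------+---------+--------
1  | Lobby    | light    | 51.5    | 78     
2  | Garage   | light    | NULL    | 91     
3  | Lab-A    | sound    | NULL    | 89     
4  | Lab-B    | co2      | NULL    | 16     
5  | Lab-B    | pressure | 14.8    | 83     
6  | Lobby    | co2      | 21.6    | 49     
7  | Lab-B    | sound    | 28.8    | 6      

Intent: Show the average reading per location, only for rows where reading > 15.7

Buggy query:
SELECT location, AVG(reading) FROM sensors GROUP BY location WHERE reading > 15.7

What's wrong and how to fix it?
Bug: WHERE cannot follow GROUP BY

Fix: Move the WHERE clause before GROUP BY

Corrected query:
SELECT location, AVG(reading) FROM sensors WHERE reading > 15.7 GROUP BY location

Result:
location | AVG(reading)
---------+-------------
Lab-B    | 28.8        
Lobby    | 36.55       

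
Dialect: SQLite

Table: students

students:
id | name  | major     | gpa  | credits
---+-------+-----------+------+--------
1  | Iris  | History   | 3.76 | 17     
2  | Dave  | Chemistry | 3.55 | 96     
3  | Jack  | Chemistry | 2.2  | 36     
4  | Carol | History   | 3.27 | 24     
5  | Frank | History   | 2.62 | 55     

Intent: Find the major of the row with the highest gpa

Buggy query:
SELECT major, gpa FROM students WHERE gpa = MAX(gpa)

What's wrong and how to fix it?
Bug: WHERE is evaluated per row; an aggregate over the whole table isn't defined there

Fix: Wrap MAX in a scalar subquery so WHERE compares against a single value

Corrected query:
SELECT major, gpa FROM students WHERE gpa = (SELECT MAX(gpa) FROM students)

Result:
major   | gpa 
--------+-----
History | 3.76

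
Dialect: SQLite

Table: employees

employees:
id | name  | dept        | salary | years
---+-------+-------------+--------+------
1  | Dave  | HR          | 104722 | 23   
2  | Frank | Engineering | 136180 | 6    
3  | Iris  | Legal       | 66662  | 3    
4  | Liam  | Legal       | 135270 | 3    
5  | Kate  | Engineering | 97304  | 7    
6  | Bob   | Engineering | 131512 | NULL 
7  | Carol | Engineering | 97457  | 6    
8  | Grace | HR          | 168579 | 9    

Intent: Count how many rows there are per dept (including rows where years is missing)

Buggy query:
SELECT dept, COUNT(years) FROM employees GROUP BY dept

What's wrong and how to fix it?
Bug: COUNT(years) skips NULLs, so groups with missing years are undercounted

Fix: Replace COUNT(years) with COUNT(*)

Corrected query:
SELECT dept, COUNT(*) FROM employees GROUP BY dept

Result:
dept        | COUNT(*)
------------+---------
Engineering | 4       
HR          | 2       
Legal       | 2       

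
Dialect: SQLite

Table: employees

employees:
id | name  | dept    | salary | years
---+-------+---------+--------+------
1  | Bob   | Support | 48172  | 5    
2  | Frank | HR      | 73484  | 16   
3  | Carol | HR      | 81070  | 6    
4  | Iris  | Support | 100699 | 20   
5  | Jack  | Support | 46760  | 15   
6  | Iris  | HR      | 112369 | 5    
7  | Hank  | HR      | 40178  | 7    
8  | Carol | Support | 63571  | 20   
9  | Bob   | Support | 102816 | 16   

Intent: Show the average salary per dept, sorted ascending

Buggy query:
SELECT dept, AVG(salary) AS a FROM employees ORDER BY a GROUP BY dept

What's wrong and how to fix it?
Bug: ORDER BY appears before GROUP BY; SQL clause order requires GROUP BY first

Fix: Reorder: SELECT … FROM … GROUP BY … ORDER BY …

Corrected query:
SELECT dept, AVG(salary) AS a FROM employees GROUP BY dept ORDER BY a

Result:
dept    | a       
--------+---------
Support | 72403.6 
HR      | 76775.25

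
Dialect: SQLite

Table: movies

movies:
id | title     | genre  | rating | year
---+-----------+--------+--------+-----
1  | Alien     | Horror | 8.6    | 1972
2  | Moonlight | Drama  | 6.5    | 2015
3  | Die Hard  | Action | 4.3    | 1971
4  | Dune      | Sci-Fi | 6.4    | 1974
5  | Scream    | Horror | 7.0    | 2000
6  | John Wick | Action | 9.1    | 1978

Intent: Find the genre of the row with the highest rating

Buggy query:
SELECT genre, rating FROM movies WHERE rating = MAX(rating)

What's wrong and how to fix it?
Bug: MAX(rating) is an aggregate and cannot be used directly in WHERE

Fix: Wrap MAX in a scalar subquery so WHERE compares against a single value

Corrected query:
SELECT genre, rating FROM movies WHERE rating = (SELECT MAX(rating) FROM movies)

Result:
genre  | rating
-------+-------
Action | 9.1   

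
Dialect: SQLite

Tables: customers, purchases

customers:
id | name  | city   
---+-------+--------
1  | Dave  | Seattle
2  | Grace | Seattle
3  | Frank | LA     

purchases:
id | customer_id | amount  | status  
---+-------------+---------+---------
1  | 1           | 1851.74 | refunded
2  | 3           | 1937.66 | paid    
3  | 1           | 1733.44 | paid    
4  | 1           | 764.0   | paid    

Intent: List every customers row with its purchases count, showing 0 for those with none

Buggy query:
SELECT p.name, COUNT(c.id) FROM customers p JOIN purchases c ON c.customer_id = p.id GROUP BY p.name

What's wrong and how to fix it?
Bug: INNER JOIN drops customers rows that have no matching purchases rows

Fix: Switch to LEFT JOIN to retain unmatched parent rows

Corrected query:
SELECT p.name, COUNT(c.id) FROM customers p LEFT JOIN purchases c ON c.customer_id = p.id GROUP BY p.name

Result:
name  | COUNT(c.id)
------+------------
Dave  | 3          
Frank | 1          
Grace | 0          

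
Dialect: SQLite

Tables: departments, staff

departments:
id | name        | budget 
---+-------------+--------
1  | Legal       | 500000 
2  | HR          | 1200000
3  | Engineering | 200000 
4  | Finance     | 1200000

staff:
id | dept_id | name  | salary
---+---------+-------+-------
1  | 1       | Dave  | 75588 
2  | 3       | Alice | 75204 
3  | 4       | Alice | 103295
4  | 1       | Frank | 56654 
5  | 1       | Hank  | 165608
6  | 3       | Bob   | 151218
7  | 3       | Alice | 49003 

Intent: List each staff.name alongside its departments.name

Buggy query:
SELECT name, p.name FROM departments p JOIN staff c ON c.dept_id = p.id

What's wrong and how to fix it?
Bug: 'name' exists in both joined tables, so the database can't tell which one is meant

Fix: Qualify the column with its table alias (c.name)

Corrected query:
SELECT c.name, p.name FROM departments p JOIN staff c ON c.dept_id = p.id

Result:
name  | name       
------+------------
Dave  | Legal      
Alice | Engineering
Alice | Finance    
Frank | Legal      
Hank  | Legal      
Bob   | Engineering
Alice | Engineering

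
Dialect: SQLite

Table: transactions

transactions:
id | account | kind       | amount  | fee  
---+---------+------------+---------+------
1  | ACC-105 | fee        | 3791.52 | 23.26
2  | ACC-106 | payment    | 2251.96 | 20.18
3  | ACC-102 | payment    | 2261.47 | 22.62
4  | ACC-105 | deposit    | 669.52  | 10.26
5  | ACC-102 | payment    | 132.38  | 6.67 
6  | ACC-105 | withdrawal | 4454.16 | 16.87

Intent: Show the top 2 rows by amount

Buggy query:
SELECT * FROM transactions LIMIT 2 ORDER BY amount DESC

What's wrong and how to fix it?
Bug: LIMIT must come after ORDER BY

Fix: Swap the clauses: ORDER BY first, then LIMIT

Corrected query:
SELECT * FROM transactions ORDER BY amount DESC LIMIT 2

Result:
id | account | kind       | amount  | fee  
---+---------+------------+---------+------
6  | ACC-105 | withdrawal | 4454.16 | 16.87
1  | ACC-105 | fee        | 3791.52 | 23.26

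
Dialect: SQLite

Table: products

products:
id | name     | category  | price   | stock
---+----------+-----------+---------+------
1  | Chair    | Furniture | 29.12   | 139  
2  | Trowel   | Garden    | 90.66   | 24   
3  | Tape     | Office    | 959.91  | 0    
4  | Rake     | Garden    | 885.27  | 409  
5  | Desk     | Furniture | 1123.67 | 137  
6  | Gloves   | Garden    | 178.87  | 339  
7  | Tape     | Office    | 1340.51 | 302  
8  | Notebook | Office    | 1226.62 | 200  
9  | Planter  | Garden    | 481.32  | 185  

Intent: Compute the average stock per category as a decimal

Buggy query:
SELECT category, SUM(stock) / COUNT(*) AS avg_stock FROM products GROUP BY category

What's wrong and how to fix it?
Bug: Both operands are integers, so '/' performs integer division and truncates

Fix: Cast one side to REAL so the division keeps the fractional part

Corrected query:
SELECT category, SUM(stock) * 1.0 / COUNT(*) AS avg_stock FROM products GROUP BY category

Result:
category  | avg_stock 
----------+-----------
Furniture | 138       
Garden    | 239.25    
Office    | 167.333333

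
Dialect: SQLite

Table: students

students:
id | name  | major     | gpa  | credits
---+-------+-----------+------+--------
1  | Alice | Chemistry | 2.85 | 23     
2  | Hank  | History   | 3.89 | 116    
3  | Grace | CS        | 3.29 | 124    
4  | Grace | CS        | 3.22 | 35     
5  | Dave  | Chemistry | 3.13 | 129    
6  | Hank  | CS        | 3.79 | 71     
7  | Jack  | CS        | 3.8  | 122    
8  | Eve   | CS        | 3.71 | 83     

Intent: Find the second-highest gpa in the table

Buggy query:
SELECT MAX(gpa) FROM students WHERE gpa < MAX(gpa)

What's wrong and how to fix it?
Bug: MAX(gpa) on the right of the comparison is an aggregate-in-WHERE error

Fix: Put the inner MAX in a scalar subquery

Corrected query:
SELECT MAX(gpa) FROM students WHERE gpa < (SELECT MAX(gpa) FROM students)

Result:
MAX(gpa)
--------
3.8     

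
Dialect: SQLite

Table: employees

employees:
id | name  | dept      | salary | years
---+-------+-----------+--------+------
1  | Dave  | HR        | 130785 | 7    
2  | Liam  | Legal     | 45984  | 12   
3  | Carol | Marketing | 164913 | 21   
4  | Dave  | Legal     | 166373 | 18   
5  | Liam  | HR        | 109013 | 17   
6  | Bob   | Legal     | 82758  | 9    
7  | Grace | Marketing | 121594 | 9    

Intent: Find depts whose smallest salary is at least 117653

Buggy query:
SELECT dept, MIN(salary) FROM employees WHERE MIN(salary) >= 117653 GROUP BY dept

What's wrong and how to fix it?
Bug: Aggregates like MIN are computed per group after WHERE runs

Fix: Replace WHERE with HAVING after the GROUP BY

Corrected query:
SELECT dept, MIN(salary) FROM employees GROUP BY dept HAVING MIN(salary) >= 117653

Result:
dept      | MIN(salary)
----------+------------
Marketing | 121594     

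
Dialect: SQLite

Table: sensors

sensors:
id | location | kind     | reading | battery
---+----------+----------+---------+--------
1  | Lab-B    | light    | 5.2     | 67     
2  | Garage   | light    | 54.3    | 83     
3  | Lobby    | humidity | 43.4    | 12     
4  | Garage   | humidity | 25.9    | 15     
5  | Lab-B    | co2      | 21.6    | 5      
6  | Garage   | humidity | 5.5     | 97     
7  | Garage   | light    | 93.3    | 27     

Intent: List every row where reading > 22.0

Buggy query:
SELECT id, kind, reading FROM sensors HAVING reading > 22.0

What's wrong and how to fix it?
Bug: This is a non-aggregate query (no GROUP BY, no aggregates), so in SQLite the HAVING clause is invalid here; a row-level condition belongs in WHERE

Fix: Replace HAVING with WHERE since the condition applies to individual rows

Corrected query:
SELECT id, kind, reading FROM sensors WHERE reading > 22.0

Result:
id | kind     | reading
---+----------+--------
2  | light    | 54.3   
3  | humidity | 43.4   
4  | humidity | 25.9   
7  | light    | 93.3   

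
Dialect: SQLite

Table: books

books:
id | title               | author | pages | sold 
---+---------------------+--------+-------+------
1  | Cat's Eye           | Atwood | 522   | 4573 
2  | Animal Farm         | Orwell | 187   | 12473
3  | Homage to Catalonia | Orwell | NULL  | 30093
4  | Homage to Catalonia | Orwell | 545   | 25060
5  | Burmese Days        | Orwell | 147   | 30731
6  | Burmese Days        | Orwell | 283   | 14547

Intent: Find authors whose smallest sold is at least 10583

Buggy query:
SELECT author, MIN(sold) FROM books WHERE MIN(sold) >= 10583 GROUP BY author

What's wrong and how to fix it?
Bug: MIN() in WHERE is a misuse of aggregate

Fix: Replace WHERE with HAVING after the GROUP BY

Corrected query:
SELECT author, MIN(sold) FROM books GROUP BY author HAVING MIN(sold) >= 10583

Result:
author | MIN(sold)
-------+----------
Orwell | 12473    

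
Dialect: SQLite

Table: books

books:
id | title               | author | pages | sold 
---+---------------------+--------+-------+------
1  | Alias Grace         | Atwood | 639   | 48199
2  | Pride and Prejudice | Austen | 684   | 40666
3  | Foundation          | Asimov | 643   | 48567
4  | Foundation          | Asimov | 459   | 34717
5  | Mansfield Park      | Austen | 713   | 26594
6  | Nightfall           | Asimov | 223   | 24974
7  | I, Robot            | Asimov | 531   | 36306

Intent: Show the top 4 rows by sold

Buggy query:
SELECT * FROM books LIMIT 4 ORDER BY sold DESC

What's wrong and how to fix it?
Bug: ORDER BY cannot follow LIMIT; LIMIT is the final clause

Fix: Sort with ORDER BY, then apply LIMIT

Corrected query:
SELECT * FROM books ORDER BY sold DESC LIMIT 4

Result:
id | title               | author | pages | sold 
---+---------------------+--------+-------+------
3  | Foundation          | Asimov | 643   | 48567
1  | Alias Grace         | Atwood | 639   | 48199
2  | Pride and Prejudice | Austen | 684   | 40666
7  | I, Robot            | Asimov | 531   | 36306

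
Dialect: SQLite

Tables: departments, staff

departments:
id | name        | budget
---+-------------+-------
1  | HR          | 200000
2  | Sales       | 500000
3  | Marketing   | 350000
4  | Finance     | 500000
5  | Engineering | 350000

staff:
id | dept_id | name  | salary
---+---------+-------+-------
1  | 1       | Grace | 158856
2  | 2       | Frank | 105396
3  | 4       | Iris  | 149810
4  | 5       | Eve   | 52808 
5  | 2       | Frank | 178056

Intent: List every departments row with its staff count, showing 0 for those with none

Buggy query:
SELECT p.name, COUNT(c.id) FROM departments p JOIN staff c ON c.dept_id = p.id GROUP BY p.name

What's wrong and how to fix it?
Bug: An inner join excludes parents with zero children

Fix: Use LEFT JOIN so parents without children still appear (COUNT(c.id) gives 0)

Corrected query:
SELECT p.name, COUNT(c.id) FROM departments p LEFT JOIN staff c ON c.dept_id = p.id GROUP BY p.name

Result:
name        | COUNT(c.id)
------------+------------
Engineering | 1          
Finance     | 1          
HR          | 1          
Marketing   | 0          
Sales       | 2          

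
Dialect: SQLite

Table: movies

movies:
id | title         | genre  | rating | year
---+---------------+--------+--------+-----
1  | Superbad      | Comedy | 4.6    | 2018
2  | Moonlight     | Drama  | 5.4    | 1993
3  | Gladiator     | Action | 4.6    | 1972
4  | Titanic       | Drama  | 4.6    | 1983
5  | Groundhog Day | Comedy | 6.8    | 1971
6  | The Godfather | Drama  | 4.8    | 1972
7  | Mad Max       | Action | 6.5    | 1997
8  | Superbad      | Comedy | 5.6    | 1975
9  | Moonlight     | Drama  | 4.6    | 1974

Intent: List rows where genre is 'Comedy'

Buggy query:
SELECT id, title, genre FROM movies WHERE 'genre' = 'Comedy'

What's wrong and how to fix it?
Bug: 'genre' in single quotes is a string literal, not the column; the comparison is literal-vs-literal and never true

Fix: Reference the column as genre without single quotes

Corrected query:
SELECT id, title, genre FROM movies WHERE genre = 'Comedy'

Result:
id | title         | genre 
---+---------------+-------
1  | Superbad      | Comedy
5  | Groundhog Day | Comedy
8  | Superbad      | Comedy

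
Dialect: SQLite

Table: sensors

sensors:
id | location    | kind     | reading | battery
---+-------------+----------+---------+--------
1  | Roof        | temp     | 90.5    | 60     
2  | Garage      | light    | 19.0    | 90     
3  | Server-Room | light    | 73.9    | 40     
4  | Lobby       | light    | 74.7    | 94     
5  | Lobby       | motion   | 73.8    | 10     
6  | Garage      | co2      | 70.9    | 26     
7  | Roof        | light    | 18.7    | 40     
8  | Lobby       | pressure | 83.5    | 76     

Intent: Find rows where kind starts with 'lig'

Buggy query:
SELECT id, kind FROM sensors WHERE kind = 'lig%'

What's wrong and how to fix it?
Bug: Wildcards only work with LIKE; '=' treats '%' as a literal character

Fix: Use LIKE for wildcard pattern matching

Corrected query:
SELECT id, kind FROM sensors WHERE kind LIKE 'lig%'

Result:
id | kind 
---+------
2  | light
3  | light
4  | light
7  | light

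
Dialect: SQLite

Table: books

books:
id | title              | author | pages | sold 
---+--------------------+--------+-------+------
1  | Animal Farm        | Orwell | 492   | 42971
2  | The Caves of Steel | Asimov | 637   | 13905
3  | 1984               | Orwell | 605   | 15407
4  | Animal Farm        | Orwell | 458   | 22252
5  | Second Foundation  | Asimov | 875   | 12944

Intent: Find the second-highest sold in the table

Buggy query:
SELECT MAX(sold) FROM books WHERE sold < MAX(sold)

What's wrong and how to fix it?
Bug: The inner MAX is an aggregate inside WHERE, which is not allowed

Fix: Compute the overall MAX in a subquery, then take MAX of rows below it

Corrected query:
SELECT MAX(sold) FROM books WHERE sold < (SELECT MAX(sold) FROM books)

Result:
MAX(sold)
---------
22252    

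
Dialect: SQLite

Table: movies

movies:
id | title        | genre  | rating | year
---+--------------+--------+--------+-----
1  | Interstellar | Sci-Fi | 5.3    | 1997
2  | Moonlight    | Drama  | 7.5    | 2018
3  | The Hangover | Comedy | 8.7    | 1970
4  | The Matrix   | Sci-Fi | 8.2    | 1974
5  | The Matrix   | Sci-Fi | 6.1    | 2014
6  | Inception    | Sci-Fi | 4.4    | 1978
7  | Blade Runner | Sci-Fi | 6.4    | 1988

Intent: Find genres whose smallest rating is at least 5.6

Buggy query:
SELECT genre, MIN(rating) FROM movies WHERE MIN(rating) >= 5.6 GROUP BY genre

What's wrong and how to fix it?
Bug: MIN() in WHERE is a misuse of aggregate

Fix: Use HAVING for the per-group MIN condition

Corrected query:
SELECT genre, MIN(rating) FROM movies GROUP BY genre HAVING MIN(rating) >= 5.6

Result:
genre  | MIN(rating)
-------+------------
Comedy | 8.7        
Drama  | 7.5        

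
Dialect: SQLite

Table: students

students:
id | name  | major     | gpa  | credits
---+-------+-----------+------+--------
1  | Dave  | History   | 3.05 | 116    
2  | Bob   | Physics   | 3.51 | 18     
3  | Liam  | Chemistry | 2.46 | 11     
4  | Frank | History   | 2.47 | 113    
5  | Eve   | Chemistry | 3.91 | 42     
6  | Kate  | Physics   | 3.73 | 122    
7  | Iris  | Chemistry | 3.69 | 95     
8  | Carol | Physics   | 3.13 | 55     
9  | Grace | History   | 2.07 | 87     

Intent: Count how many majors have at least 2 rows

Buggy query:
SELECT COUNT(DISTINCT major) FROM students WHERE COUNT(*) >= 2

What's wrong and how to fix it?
Bug: COUNT(*) cannot appear in WHERE; the per-group count doesn't exist yet

Fix: Use a subquery that GROUPs and filters with HAVING, then count its rows

Corrected query:
SELECT COUNT(*) FROM (SELECT major FROM students GROUP BY major HAVING COUNT(*) >= 2)

Result:
COUNT(*)
--------
3       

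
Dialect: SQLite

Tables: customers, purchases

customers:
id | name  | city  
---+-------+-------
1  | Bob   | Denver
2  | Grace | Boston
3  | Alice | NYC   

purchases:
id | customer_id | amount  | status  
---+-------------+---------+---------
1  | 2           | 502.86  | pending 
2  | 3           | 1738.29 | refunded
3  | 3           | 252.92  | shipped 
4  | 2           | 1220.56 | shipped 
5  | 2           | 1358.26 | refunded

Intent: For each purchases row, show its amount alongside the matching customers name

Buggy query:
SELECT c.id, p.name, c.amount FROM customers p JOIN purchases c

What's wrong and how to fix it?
Bug: JOIN with no ON clause produces a cartesian product; every purchases row pairs with every customers row

Fix: Specify the join condition linking the foreign key to the parent id

Corrected query:
SELECT c.id, p.name, c.amount FROM customers p JOIN purchases c ON c.customer_id = p.id

Result:
id | name  | amount 
---+-------+--------
1  | Grace | 502.86 
2  | Alice | 1738.29
3  | Alice | 252.92 
4  | Grace | 1220.56
5  | Grace | 1358.26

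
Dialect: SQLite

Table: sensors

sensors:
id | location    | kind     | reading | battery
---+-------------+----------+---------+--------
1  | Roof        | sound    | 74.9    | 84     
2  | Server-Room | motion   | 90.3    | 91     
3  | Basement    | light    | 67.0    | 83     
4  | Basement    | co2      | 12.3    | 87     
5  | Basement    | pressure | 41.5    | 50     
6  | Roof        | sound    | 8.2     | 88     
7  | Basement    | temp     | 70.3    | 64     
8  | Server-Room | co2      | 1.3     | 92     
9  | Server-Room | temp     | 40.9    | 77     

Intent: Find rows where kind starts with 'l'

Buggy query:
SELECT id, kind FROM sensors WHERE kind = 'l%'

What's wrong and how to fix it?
Bug: '=' compares the literal string including the % character; pattern matching needs LIKE

Fix: Replace '=' with LIKE so 'l%' is treated as a pattern

Corrected query:
SELECT id, kind FROM sensors WHERE kind LIKE 'l%'

Result:
id | kind 
---+------
3  | light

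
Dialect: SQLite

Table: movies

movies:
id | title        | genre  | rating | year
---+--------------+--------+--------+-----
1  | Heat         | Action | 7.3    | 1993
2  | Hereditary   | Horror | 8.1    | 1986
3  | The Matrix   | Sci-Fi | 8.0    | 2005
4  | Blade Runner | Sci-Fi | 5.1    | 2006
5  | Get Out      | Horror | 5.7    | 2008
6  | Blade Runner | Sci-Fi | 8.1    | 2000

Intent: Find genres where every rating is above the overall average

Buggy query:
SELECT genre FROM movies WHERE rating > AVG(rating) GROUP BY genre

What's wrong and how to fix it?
Bug: AVG() is an aggregate; it can't sit directly in WHERE

Fix: Use a subquery for AVG and a HAVING MIN(...) filter so the condition holds for every row in the group

Corrected query:
SELECT genre FROM movies GROUP BY genre HAVING MIN(rating) > (SELECT AVG(rating) FROM movies)

Result:
genre 
------
Action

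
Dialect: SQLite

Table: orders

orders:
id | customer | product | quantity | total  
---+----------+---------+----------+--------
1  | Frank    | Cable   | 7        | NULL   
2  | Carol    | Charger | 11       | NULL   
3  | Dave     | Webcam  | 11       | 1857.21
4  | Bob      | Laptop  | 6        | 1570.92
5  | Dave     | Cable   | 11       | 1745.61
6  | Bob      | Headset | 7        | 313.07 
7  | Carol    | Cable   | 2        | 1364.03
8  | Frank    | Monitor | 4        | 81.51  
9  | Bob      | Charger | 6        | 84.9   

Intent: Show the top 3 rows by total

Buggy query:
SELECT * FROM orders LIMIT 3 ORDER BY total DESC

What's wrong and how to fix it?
Bug: LIMIT must come after ORDER BY

Fix: Swap the clauses: ORDER BY first, then LIMIT

Corrected query:
SELECT * FROM orders ORDER BY total DESC LIMIT 3

Result:
id | customer | product | quantity | total  
---+----------+---------+----------+--------
3  | Dave     | Webcam  | 11       | 1857.21
5  | Dave     | Cable   | 11       | 1745.61
4  | Bob      | Laptop  | 6        | 1570.92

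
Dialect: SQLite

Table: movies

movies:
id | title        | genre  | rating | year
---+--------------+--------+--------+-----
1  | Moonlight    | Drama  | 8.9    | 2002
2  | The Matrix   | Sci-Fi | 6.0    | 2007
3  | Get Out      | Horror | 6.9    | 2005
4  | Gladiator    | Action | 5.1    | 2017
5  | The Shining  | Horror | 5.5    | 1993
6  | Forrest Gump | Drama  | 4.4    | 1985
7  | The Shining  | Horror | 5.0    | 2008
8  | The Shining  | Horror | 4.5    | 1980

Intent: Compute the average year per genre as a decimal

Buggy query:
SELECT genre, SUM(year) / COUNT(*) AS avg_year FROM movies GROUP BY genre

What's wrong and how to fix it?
Bug: SUM(year) and COUNT(*) are both integers; the division truncates the fractional part

Fix: Multiply by 1.0 (or CAST to REAL) to force floating-point division

Corrected query:
SELECT genre, SUM(year) * 1.0 / COUNT(*) AS avg_year FROM movies GROUP BY genre

Result:
genre  | avg_year
-------+---------
Action | 2017    
Drama  | 1993.5  
Horror | 1996.5  
Sci-Fi | 2007    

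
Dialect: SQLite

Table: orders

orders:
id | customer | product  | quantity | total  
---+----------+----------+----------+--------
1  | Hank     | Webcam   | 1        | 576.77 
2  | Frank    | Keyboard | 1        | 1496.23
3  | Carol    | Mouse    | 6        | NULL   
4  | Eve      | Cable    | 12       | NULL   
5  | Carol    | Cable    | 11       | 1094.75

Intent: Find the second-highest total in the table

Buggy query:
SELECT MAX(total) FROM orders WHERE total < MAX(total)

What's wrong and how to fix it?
Bug: MAX(total) on the right of the comparison is an aggregate-in-WHERE error

Fix: Compute the overall MAX in a subquery, then take MAX of rows below it

Corrected query:
SELECT MAX(total) FROM orders WHERE total < (SELECT MAX(total) FROM orders)

Result:
MAX(total)
----------
1094.75   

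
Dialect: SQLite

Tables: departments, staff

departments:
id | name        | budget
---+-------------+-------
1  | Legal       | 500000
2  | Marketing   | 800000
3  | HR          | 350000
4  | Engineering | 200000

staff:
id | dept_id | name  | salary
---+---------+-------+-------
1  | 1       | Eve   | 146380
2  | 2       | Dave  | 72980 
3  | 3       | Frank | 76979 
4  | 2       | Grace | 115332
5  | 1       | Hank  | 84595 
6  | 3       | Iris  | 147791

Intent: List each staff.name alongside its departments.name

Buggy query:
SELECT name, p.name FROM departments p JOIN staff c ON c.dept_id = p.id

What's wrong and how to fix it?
Bug: Both tables have a 'name' column; the unqualified reference is ambiguous

Fix: Qualify the column with its table alias (c.name)

Corrected query:
SELECT c.name, p.name FROM departments p JOIN staff c ON c.dept_id = p.id

Result:
name  | name     
------+----------
Eve   | Legal    
Dave  | Marketing
Frank | HR       
Grace | Marketing
Hank  | Legal    
Iris  | HR       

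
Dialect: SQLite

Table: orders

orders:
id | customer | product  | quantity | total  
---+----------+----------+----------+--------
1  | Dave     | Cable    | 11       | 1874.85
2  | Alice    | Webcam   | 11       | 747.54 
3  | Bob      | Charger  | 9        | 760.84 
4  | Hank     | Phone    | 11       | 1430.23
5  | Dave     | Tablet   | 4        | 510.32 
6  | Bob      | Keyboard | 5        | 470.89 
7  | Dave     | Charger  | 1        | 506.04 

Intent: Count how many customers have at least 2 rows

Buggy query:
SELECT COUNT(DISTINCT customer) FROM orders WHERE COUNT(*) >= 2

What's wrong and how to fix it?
Bug: WHERE filters individual rows, not groups, so a group-level COUNT is invalid there

Fix: Use a subquery that GROUPs and filters with HAVING, then count its rows

Corrected query:
SELECT COUNT(*) FROM (SELECT customer FROM orders GROUP BY customer HAVING COUNT(*) >= 2)

Result:
COUNT(*)
--------
2       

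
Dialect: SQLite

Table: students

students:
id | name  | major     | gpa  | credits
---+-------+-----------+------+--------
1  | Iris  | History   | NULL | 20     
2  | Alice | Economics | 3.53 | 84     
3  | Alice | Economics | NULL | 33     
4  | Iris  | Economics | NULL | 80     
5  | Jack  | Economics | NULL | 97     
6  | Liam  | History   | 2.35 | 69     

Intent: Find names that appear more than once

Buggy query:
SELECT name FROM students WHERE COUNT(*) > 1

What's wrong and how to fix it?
Bug: WHERE can't reference COUNT(*); aggregates are computed after WHERE

Fix: GROUP BY name, then filter groups with HAVING COUNT(*) > 1

Corrected query:
SELECT name FROM students GROUP BY name HAVING COUNT(*) > 1

Result:
name 
-----
Alice
Iris 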